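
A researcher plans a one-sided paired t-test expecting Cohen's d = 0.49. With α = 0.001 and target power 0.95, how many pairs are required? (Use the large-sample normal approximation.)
n = 94 pairs

Sample size formula (paired t-test, normal approximation):
n = ((z_α + z_β) / d)²

z_α = 3.090 (for α = 0.001, one-sided)
z_β = 1.645 (for power = 0.95)
d = 0.49

n = ((3.090 + 1.645) / 0.49)²
n = (9.663)²
n ≈ 93.37
Round up to the next whole number: n = 94 pairs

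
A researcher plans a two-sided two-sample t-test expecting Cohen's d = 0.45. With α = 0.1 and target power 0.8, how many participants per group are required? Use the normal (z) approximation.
n = 62 per group

Sample size formula (two-sample t-test, normal approximation):
n = 2 · ((z_{α/2} + z_β) / d)²

z_{α/2} = 1.645 (for α = 0.1, two-sided)
z_β = 0.842 (for power = 0.8)
d = 0.45

n = 2 · ((1.645 + 0.842) / 0.45)²
n = 2 · (5.527)²
n ≈ 61.10
Round up to the next whole number: n = 62 per group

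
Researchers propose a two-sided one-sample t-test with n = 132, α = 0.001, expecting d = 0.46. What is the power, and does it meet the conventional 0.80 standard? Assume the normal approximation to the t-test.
Power ≈ 0.98; the study is adequately powered (power ≥ 0.80)

Power calculation (one-sample t-test, normal approximation):
z_β = d · √n - z_{α/2}
z_β = 0.46 · √132 - 3.291
z_β = 0.46 · 11.489 - 3.291
z_β = 1.994

Power = Φ(z_β) = Φ(1.994) ≈ 0.977

Effect size d = 0.46 is small by Cohen's convention (0.2/0.5/0.8).

Threshold: power ≥ 0.80 is conventionally adequate.
Power ≈ 0.98 → the study is adequately powered (power ≥ 0.80).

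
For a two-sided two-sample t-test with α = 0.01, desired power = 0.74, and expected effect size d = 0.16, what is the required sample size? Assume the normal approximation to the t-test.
n = 810 per group

Sample size formula (two-sample t-test, normal approximation):
n = 2 · ((z_{α/2} + z_β) / d)²

z_{α/2} = 2.576 (for α = 0.01, two-sided)
z_β = 0.643 (for power = 0.74)
d = 0.16

n = 2 · ((2.576 + 0.643) / 0.16)²
n = 2 · (20.119)²
n ≈ 809.55
Round up to the next whole number: n = 810 per group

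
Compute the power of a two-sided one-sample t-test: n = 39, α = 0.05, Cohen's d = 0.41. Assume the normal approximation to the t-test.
Power ≈ 0.73

Power calculation (one-sample t-test, normal approximation):
z_β = d · √n - z_{α/2}
z_β = 0.41 · √39 - 1.960
z_β = 0.41 · 6.245 - 1.960
z_β = 0.600

Power = Φ(z_β) = Φ(0.600) ≈ 0.726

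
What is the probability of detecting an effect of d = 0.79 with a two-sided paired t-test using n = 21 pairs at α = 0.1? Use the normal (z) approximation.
Power ≈ 0.98

Power calculation (paired t-test, normal approximation):
z_β = d · √n - z_{α/2}
z_β = 0.79 · √21 - 1.645
z_β = 0.79 · 4.583 - 1.645
z_β = 1.975

Power = Φ(z_β) = Φ(1.975) ≈ 0.976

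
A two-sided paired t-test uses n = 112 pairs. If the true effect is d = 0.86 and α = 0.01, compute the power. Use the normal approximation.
Power ≈ 1.00

Power calculation (paired t-test, normal approximation):
z_β = d · √n - z_{α/2}
z_β = 0.86 · √112 - 2.576
z_β = 0.86 · 10.583 - 2.576
z_β = 6.526

Power = Φ(z_β) = Φ(6.526) ≈ 1.000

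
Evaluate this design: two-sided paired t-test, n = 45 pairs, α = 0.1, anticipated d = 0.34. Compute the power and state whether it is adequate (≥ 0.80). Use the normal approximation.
Power ≈ 0.74; the study is underpowered (power < 0.80)

Power calculation (paired t-test, normal approximation):
z_β = d · √n - z_{α/2}
z_β = 0.34 · √45 - 1.645
z_β = 0.34 · 6.708 - 1.645
z_β = 0.636

Power = Φ(z_β) = Φ(0.636) ≈ 0.738

Effect size d = 0.34 is small by Cohen's convention (0.2/0.5/0.8).

Threshold: power ≥ 0.80 is conventionally adequate.
Power ≈ 0.74 → the study is underpowered (power < 0.80).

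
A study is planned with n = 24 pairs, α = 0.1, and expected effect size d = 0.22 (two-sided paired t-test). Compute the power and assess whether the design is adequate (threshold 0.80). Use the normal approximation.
Power ≈ 0.29; the study is underpowered (power < 0.80)

Power calculation (paired t-test, normal approximation):
z_β = d · √n - z_{α/2}
z_β = 0.22 · √24 - 1.645
z_β = 0.22 · 4.899 - 1.645
z_β = -0.567

Power = Φ(z_β) = Φ(-0.567) ≈ 0.285

Effect size d = 0.22 is small by Cohen's convention (0.2/0.5/0.8).

Threshold: power ≥ 0.80 is conventionally adequate.
Power ≈ 0.29 → the study is underpowered (power < 0.80).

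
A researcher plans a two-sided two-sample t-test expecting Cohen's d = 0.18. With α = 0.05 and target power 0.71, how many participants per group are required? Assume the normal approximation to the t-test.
n = 390 per group

Sample size formula (two-sample t-test, normal approximation):
n = 2 · ((z_{α/2} + z_β) / d)²

z_{α/2} = 1.960 (for α = 0.05, two-sided)
z_β = 0.553 (for power = 0.71)
d = 0.18

n = 2 · ((1.960 + 0.553) / 0.18)²
n = 2 · (13.961)²
n ≈ 389.82
Round up to the next whole number: n = 390 per group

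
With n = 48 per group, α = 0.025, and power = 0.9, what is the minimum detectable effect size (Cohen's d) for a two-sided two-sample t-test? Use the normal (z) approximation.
d ≈ 0.72

Minimum detectable effect (two-sample t-test, normal approximation):
d = (z_{α/2} + z_β) / √(n/2)
d = (2.241 + 1.282) / √(48/2)
d = 3.523 / 4.899
d ≈ 0.72

By Cohen's convention (0.2 small / 0.5 medium / 0.8 large): medium effect.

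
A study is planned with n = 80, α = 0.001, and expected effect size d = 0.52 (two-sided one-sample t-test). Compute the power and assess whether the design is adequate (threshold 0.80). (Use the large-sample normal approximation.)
Power ≈ 0.91; the study is adequately powered (power ≥ 0.80)

Power calculation (one-sample t-test, normal approximation):
z_β = d · √n - z_{α/2}
z_β = 0.52 · √80 - 3.291
z_β = 0.52 · 8.944 - 3.291
z_β = 1.360

Power = Φ(z_β) = Φ(1.360) ≈ 0.913

Effect size d = 0.52 is medium by Cohen's convention (0.2/0.5/0.8).

Threshold: power ≥ 0.80 is conventionally adequate.
Power ≈ 0.91 → the study is adequately powered (power ≥ 0.80).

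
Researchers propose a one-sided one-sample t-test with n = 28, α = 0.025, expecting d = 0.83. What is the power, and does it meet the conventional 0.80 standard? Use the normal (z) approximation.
Power ≈ 0.99; the study is adequately powered (power ≥ 0.80)

Power calculation (one-sample t-test, normal approximation):
z_β = d · √n - z_α
z_β = 0.83 · √28 - 1.960
z_β = 0.83 · 5.292 - 1.960
z_β = 2.432

Power = Φ(z_β) = Φ(2.432) ≈ 0.992

Effect size d = 0.83 is large by Cohen's convention (0.2/0.5/0.8).

Threshold: power ≥ 0.80 is conventionally adequate.
Power ≈ 0.99 → the study is adequately powered (power ≥ 0.80).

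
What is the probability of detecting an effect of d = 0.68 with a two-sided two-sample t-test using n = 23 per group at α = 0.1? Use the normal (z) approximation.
Power ≈ 0.75

Power calculation (two-sample t-test, normal approximation):
z_β = d · √(n/2) - z_{α/2}
z_β = 0.68 · √(23/2) - 1.645
z_β = 0.68 · 3.391 - 1.645
z_β = 0.661

Power = Φ(z_β) = Φ(0.661) ≈ 0.746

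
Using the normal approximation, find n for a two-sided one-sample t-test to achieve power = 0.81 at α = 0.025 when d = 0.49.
n = 41

Sample size formula (one-sample t-test, normal approximation):
n = ((z_{α/2} + z_β) / d)²

z_{α/2} = 2.241 (for α = 0.025, two-sided)
z_β = 0.878 (for power = 0.81)
d = 0.49

n = ((2.241 + 0.878) / 0.49)²
n = (6.365)²
n ≈ 40.51
Round up to the next whole number: n = 41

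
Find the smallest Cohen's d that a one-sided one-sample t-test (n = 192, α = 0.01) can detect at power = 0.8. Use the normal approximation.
d ≈ 0.23

Minimum detectable effect (one-sample t-test, normal approximation):
d = (z_α + z_β) / √n
d = (2.326 + 0.842) / √192
d = 3.168 / 13.856
d ≈ 0.23

By Cohen's convention (0.2 small / 0.5 medium / 0.8 large): small effect.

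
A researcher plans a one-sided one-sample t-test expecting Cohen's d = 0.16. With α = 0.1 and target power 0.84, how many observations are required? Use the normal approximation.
n = 203

Sample size formula (one-sample t-test, normal approximation):
n = ((z_α + z_β) / d)²

z_α = 1.282 (for α = 0.1, one-sided)
z_β = 0.994 (for power = 0.84)
d = 0.16

n = ((1.282 + 0.994) / 0.16)²
n = (14.225)²
n ≈ 202.35
Round up to the next whole number: n = 203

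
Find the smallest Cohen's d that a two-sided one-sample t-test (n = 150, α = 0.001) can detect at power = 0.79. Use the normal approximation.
d ≈ 0.33

Minimum detectable effect (one-sample t-test, normal approximation):
d = (z_{α/2} + z_β) / √n
d = (3.291 + 0.806) / √150
d = 4.097 / 12.247
d ≈ 0.33

By Cohen's convention (0.2 small / 0.5 medium / 0.8 large): small effect.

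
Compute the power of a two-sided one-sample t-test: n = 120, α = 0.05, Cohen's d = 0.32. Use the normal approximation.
Power ≈ 0.94

Power calculation (one-sample t-test, normal approximation):
z_β = d · √n - z_{α/2}
z_β = 0.32 · √120 - 1.960
z_β = 0.32 · 10.954 - 1.960
z_β = 1.545

Power = Φ(z_β) = Φ(1.545) ≈ 0.939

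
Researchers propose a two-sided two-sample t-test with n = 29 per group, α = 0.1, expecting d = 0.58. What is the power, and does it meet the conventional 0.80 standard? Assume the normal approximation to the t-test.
Power ≈ 0.71; the study is underpowered (power < 0.80)

Power calculation (two-sample t-test, normal approximation):
z_β = d · √(n/2) - z_{α/2}
z_β = 0.58 · √(29/2) - 1.645
z_β = 0.58 · 3.808 - 1.645
z_β = 0.564

Power = Φ(z_β) = Φ(0.564) ≈ 0.714

Effect size d = 0.58 is medium by Cohen's convention (0.2/0.5/0.8).

Threshold: power ≥ 0.80 is conventionally adequate.
Power ≈ 0.71 → the study is underpowered (power < 0.80).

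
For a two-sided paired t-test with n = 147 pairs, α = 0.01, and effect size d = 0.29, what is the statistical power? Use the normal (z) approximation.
Power ≈ 0.83

Power calculation (paired t-test, normal approximation):
z_β = d · √n - z_{α/2}
z_β = 0.29 · √147 - 2.576
z_β = 0.29 · 12.124 - 2.576
z_β = 0.940

Power = Φ(z_β) = Φ(0.940) ≈ 0.826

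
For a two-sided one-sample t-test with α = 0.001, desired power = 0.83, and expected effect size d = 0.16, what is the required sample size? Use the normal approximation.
n = 704

Sample size formula (one-sample t-test, normal approximation):
n = ((z_{α/2} + z_β) / d)²

z_{α/2} = 3.291 (for α = 0.001, two-sided)
z_β = 0.954 (for power = 0.83)
d = 0.16

n = ((3.291 + 0.954) / 0.16)²
n = (26.531)²
n ≈ 703.89
Round up to the next whole number: n = 704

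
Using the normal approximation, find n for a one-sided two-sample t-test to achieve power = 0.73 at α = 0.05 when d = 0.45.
n = 51 per group

Sample size formula (two-sample t-test, normal approximation):
n = 2 · ((z_α + z_β) / d)²

z_α = 1.645 (for α = 0.05, one-sided)
z_β = 0.613 (for power = 0.73)
d = 0.45

n = 2 · ((1.645 + 0.613) / 0.45)²
n = 2 · (5.018)²
n ≈ 50.36
Round up to the next whole number: n = 51 per group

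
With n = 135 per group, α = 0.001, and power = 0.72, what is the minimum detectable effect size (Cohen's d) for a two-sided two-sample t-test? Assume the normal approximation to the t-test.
d ≈ 0.47

Minimum detectable effect (two-sample t-test, normal approximation):
d = (z_{α/2} + z_β) / √(n/2)
d = (3.291 + 0.583) / √(135/2)
d = 3.873 / 8.216
d ≈ 0.47

By Cohen's convention (0.2 small / 0.5 medium / 0.8 large): small effect.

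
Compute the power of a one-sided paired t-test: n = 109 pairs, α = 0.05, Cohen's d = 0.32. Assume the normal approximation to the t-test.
Power ≈ 0.96

Power calculation (paired t-test, normal approximation):
z_β = d · √n - z_α
z_β = 0.32 · √109 - 1.645
z_β = 0.32 · 10.440 - 1.645
z_β = 1.696

Power = Φ(z_β) = Φ(1.696) ≈ 0.955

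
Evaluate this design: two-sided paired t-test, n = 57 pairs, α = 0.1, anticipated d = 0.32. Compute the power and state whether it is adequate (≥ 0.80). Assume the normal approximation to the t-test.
Power ≈ 0.78; the study is underpowered (power < 0.80)

Power calculation (paired t-test, normal approximation):
z_β = d · √n - z_{α/2}
z_β = 0.32 · √57 - 1.645
z_β = 0.32 · 7.550 - 1.645
z_β = 0.771

Power = Φ(z_β) = Φ(0.771) ≈ 0.780

Effect size d = 0.32 is small by Cohen's convention (0.2/0.5/0.8).

Threshold: power ≥ 0.80 is conventionally adequate.
Power ≈ 0.78 → the study is underpowered (power < 0.80).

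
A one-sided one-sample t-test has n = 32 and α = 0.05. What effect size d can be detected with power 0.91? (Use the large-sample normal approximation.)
d ≈ 0.53

Minimum detectable effect (one-sample t-test, normal approximation):
d = (z_α + z_β) / √n
d = (1.645 + 1.341) / √32
d = 2.986 / 5.657
d ≈ 0.53

By Cohen's convention (0.2 small / 0.5 medium / 0.8 large): medium effect.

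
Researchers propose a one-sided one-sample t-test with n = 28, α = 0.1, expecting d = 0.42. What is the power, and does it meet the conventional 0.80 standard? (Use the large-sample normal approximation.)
Power ≈ 0.83; the study is adequately powered (power ≥ 0.80)

Power calculation (one-sample t-test, normal approximation):
z_β = d · √n - z_α
z_β = 0.42 · √28 - 1.282
z_β = 0.42 · 5.292 - 1.282
z_β = 0.941

Power = Φ(z_β) = Φ(0.941) ≈ 0.827

Effect size d = 0.42 is small by Cohen's convention (0.2/0.5/0.8).

Threshold: power ≥ 0.80 is conventionally adequate.
Power ≈ 0.83 → the study is adequately powered (power ≥ 0.80).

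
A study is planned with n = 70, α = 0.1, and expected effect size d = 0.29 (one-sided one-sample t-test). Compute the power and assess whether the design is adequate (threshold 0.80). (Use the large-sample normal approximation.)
Power ≈ 0.87; the study is adequately powered (power ≥ 0.80)

Power calculation (one-sample t-test, normal approximation):
z_β = d · √n - z_α
z_β = 0.29 · √70 - 1.282
z_β = 0.29 · 8.367 - 1.282
z_β = 1.145

Power = Φ(z_β) = Φ(1.145) ≈ 0.874

Effect size d = 0.29 is small by Cohen's convention (0.2/0.5/0.8).

Threshold: power ≥ 0.80 is conventionally adequate.
Power ≈ 0.87 → the study is adequately powered (power ≥ 0.80).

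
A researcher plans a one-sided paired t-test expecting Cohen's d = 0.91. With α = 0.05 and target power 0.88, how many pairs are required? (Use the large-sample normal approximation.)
n = 10 pairs

Sample size formula (paired t-test, normal approximation):
n = ((z_α + z_β) / d)²

z_α = 1.645 (for α = 0.05, one-sided)
z_β = 1.175 (for power = 0.88)
d = 0.91

n = ((1.645 + 1.175) / 0.91)²
n = (3.099)²
n ≈ 9.60
Round up to the next whole number: n = 10 pairs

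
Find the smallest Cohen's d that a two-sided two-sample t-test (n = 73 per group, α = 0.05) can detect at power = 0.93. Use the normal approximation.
d ≈ 0.57

Minimum detectable effect (two-sample t-test, normal approximation):
d = (z_{α/2} + z_β) / √(n/2)
d = (1.960 + 1.476) / √(73/2)
d = 3.436 / 6.042
d ≈ 0.57

By Cohen's convention (0.2 small / 0.5 medium / 0.8 large): medium effect.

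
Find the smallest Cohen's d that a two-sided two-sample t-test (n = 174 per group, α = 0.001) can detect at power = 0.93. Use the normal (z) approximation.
d ≈ 0.51

Minimum detectable effect (two-sample t-test, normal approximation):
d = (z_{α/2} + z_β) / √(n/2)
d = (3.291 + 1.476) / √(174/2)
d = 4.766 / 9.327
d ≈ 0.51

By Cohen's convention (0.2 small / 0.5 medium / 0.8 large): medium effect.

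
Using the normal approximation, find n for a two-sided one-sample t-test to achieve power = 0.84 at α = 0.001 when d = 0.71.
n = 37

Sample size formula (one-sample t-test, normal approximation):
n = ((z_{α/2} + z_β) / d)²

z_{α/2} = 3.291 (for α = 0.001, two-sided)
z_β = 0.994 (for power = 0.84)
d = 0.71

n = ((3.291 + 0.994) / 0.71)²
n = (6.035)²
n ≈ 36.42
Round up to the next whole number: n = 37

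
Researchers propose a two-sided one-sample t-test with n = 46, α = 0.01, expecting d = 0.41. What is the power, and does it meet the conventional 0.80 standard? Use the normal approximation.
Power ≈ 0.58; the study is underpowered (power < 0.80)

Power calculation (one-sample t-test, normal approximation):
z_β = d · √n - z_{α/2}
z_β = 0.41 · √46 - 2.576
z_β = 0.41 · 6.782 - 2.576
z_β = 0.205

Power = Φ(z_β) = Φ(0.205) ≈ 0.581

Effect size d = 0.41 is small by Cohen's convention (0.2/0.5/0.8).

Threshold: power ≥ 0.80 is conventionally adequate.
Power ≈ 0.58 → the study is underpowered (power < 0.80).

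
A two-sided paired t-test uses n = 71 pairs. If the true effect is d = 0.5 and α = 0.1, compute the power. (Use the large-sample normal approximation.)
Power ≈ 0.99

Power calculation (paired t-test, normal approximation):
z_β = d · √n - z_{α/2}
z_β = 0.5 · √71 - 1.645
z_β = 0.5 · 8.426 - 1.645
z_β = 2.568

Power = Φ(z_β) = Φ(2.568) ≈ 0.995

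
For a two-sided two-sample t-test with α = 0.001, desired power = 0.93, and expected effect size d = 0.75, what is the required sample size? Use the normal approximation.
n = 81 per group

Sample size formula (two-sample t-test, normal approximation):
n = 2 · ((z_{α/2} + z_β) / d)²

z_{α/2} = 3.291 (for α = 0.001, two-sided)
z_β = 1.476 (for power = 0.93)
d = 0.75

n = 2 · ((3.291 + 1.476) / 0.75)²
n = 2 · (6.356)²
n ≈ 80.80
Round up to the next whole number: n = 81 per group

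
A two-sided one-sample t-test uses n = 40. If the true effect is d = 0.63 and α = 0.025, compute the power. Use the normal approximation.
Power ≈ 0.96

Power calculation (one-sample t-test, normal approximation):
z_β = d · √n - z_{α/2}
z_β = 0.63 · √40 - 2.241
z_β = 0.63 · 6.325 - 2.241
z_β = 1.743

Power = Φ(z_β) = Φ(1.743) ≈ 0.959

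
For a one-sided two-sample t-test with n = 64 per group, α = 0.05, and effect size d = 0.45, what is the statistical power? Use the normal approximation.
Power ≈ 0.82

Power calculation (two-sample t-test, normal approximation):
z_β = d · √(n/2) - z_α
z_β = 0.45 · √(64/2) - 1.645
z_β = 0.45 · 5.657 - 1.645
z_β = 0.901

Power = Φ(z_β) = Φ(0.901) ≈ 0.816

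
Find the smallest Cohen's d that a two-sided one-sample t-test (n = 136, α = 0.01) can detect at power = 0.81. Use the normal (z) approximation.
d ≈ 0.30

Minimum detectable effect (one-sample t-test, normal approximation):
d = (z_{α/2} + z_β) / √n
d = (2.576 + 0.878) / √136
d = 3.454 / 11.662
d ≈ 0.30

By Cohen's convention (0.2 small / 0.5 medium / 0.8 large): small effect.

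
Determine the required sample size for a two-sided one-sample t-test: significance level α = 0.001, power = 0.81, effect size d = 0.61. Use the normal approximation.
n = 47

Sample size formula (one-sample t-test, normal approximation):
n = ((z_{α/2} + z_β) / d)²

z_{α/2} = 3.291 (for α = 0.001, two-sided)
z_β = 0.878 (for power = 0.81)
d = 0.61

n = ((3.291 + 0.878) / 0.61)²
n = (6.834)²
n ≈ 46.70
Round up to the next whole number: n = 47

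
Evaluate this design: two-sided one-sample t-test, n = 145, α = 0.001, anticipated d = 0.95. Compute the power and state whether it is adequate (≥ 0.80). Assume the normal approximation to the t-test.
Power ≈ 1.00; the study is adequately powered (power ≥ 0.80)

Power calculation (one-sample t-test, normal approximation):
z_β = d · √n - z_{α/2}
z_β = 0.95 · √145 - 3.291
z_β = 0.95 · 12.042 - 3.291
z_β = 8.149

Power = Φ(z_β) = Φ(8.149) ≈ 1.000

Effect size d = 0.95 is large by Cohen's convention (0.2/0.5/0.8).

Threshold: power ≥ 0.80 is conventionally adequate.
Power ≈ 1.00 → the study is adequately powered (power ≥ 0.80).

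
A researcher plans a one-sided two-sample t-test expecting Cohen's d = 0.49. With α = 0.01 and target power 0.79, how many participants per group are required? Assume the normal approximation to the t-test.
n = 82 per group

Sample size formula (two-sample t-test, normal approximation):
n = 2 · ((z_α + z_β) / d)²

z_α = 2.326 (for α = 0.01, one-sided)
z_β = 0.806 (for power = 0.79)
d = 0.49

n = 2 · ((2.326 + 0.806) / 0.49)²
n = 2 · (6.392)²
n ≈ 81.72
Round up to the next whole number: n = 82 per group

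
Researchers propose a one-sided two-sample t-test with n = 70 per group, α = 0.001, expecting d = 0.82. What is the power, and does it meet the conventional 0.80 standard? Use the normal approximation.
Power ≈ 0.96; the study is adequately powered (power ≥ 0.80)

Power calculation (two-sample t-test, normal approximation):
z_β = d · √(n/2) - z_α
z_β = 0.82 · √(70/2) - 3.090
z_β = 0.82 · 5.916 - 3.090
z_β = 1.761

Power = Φ(z_β) = Φ(1.761) ≈ 0.961

Effect size d = 0.82 is large by Cohen's convention (0.2/0.5/0.8).

Threshold: power ≥ 0.80 is conventionally adequate.
Power ≈ 0.96 → the study is adequately powered (power ≥ 0.80).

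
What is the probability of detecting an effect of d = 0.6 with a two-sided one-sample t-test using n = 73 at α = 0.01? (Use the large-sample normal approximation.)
Power ≈ 0.99

Power calculation (one-sample t-test, normal approximation):
z_β = d · √n - z_{α/2}
z_β = 0.6 · √73 - 2.576
z_β = 0.6 · 8.544 - 2.576
z_β = 2.551

Power = Φ(z_β) = Φ(2.551) ≈ 0.995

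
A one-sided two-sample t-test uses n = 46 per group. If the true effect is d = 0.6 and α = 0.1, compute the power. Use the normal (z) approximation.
Power ≈ 0.94

Power calculation (two-sample t-test, normal approximation):
z_β = d · √(n/2) - z_α
z_β = 0.6 · √(46/2) - 1.282
z_β = 0.6 · 4.796 - 1.282
z_β = 1.596

Power = Φ(z_β) = Φ(1.596) ≈ 0.945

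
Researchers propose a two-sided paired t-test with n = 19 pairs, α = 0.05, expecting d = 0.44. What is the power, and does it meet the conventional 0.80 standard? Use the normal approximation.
Power ≈ 0.48; the study is underpowered (power < 0.80)

Power calculation (paired t-test, normal approximation):
z_β = d · √n - z_{α/2}
z_β = 0.44 · √19 - 1.960
z_β = 0.44 · 4.359 - 1.960
z_β = -0.042

Power = Φ(z_β) = Φ(-0.042) ≈ 0.483

Effect size d = 0.44 is small by Cohen's convention (0.2/0.5/0.8).

Threshold: power ≥ 0.80 is conventionally adequate.
Power ≈ 0.48 → the study is underpowered (power < 0.80).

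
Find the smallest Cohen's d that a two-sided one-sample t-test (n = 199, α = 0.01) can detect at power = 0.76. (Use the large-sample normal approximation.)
d ≈ 0.23

Minimum detectable effect (one-sample t-test, normal approximation):
d = (z_{α/2} + z_β) / √n
d = (2.576 + 0.706) / √199
d = 3.282 / 14.107
d ≈ 0.23

By Cohen's convention (0.2 small / 0.5 medium / 0.8 large): small effect.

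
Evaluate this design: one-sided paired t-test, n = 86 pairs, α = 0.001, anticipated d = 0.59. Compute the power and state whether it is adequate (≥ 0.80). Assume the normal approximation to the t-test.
Power ≈ 0.99; the study is adequately powered (power ≥ 0.80)

Power calculation (paired t-test, normal approximation):
z_β = d · √n - z_α
z_β = 0.59 · √86 - 3.090
z_β = 0.59 · 9.274 - 3.090
z_β = 2.381

Power = Φ(z_β) = Φ(2.381) ≈ 0.991

Effect size d = 0.59 is medium by Cohen's convention (0.2/0.5/0.8).

Threshold: power ≥ 0.80 is conventionally adequate.
Power ≈ 0.99 → the study is adequately powered (power ≥ 0.80).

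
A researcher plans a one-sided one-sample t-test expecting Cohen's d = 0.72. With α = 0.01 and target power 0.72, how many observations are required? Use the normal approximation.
n = 17

Sample size formula (one-sample t-test, normal approximation):
n = ((z_α + z_β) / d)²

z_α = 2.326 (for α = 0.01, one-sided)
z_β = 0.583 (for power = 0.72)
d = 0.72

n = ((2.326 + 0.583) / 0.72)²
n = (4.040)²
n ≈ 16.32
Round up to the next whole number: n = 17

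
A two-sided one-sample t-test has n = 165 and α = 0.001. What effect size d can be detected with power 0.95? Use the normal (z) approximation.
d ≈ 0.38

Minimum detectable effect (one-sample t-test, normal approximation):
d = (z_{α/2} + z_β) / √n
d = (3.291 + 1.645) / √165
d = 4.935 / 12.845
d ≈ 0.38

By Cohen's convention (0.2 small / 0.5 medium / 0.8 large): small effect.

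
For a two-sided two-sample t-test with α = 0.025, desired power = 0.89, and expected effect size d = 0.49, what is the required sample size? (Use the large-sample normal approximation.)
n = 101 per group

Sample size formula (two-sample t-test, normal approximation):
n = 2 · ((z_{α/2} + z_β) / d)²

z_{α/2} = 2.241 (for α = 0.025, two-sided)
z_β = 1.227 (for power = 0.89)
d = 0.49

n = 2 · ((2.241 + 1.227) / 0.49)²
n = 2 · (7.078)²
n ≈ 100.20
Round up to the next whole number: n = 101 per group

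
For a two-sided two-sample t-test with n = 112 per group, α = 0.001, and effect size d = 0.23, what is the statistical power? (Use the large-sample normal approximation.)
Power ≈ 0.06

Power calculation (two-sample t-test, normal approximation):
z_β = d · √(n/2) - z_{α/2}
z_β = 0.23 · √(112/2) - 3.291
z_β = 0.23 · 7.483 - 3.291
z_β = -1.569

Power = Φ(z_β) = Φ(-1.569) ≈ 0.058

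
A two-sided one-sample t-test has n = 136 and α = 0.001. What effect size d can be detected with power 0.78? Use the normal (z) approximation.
d ≈ 0.35

Minimum detectable effect (one-sample t-test, normal approximation):
d = (z_{α/2} + z_β) / √n
d = (3.291 + 0.772) / √136
d = 4.063 / 11.662
d ≈ 0.35

By Cohen's convention (0.2 small / 0.5 medium / 0.8 large): small effect.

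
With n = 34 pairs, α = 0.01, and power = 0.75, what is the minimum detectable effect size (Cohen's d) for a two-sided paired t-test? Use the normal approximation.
d ≈ 0.56

Minimum detectable effect (paired t-test, normal approximation):
d = (z_{α/2} + z_β) / √n
d = (2.576 + 0.674) / √34
d = 3.250 / 5.831
d ≈ 0.56

By Cohen's convention (0.2 small / 0.5 medium / 0.8 large): medium effect.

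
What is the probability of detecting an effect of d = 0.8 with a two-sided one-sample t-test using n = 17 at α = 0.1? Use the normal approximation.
Power ≈ 0.95

Power calculation (one-sample t-test, normal approximation):
z_β = d · √n - z_{α/2}
z_β = 0.8 · √17 - 1.645
z_β = 0.8 · 4.123 - 1.645
z_β = 1.654

Power = Φ(z_β) = Φ(1.654) ≈ 0.951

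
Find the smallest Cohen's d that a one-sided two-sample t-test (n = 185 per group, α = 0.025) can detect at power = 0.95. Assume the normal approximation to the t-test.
d ≈ 0.37

Minimum detectable effect (two-sample t-test, normal approximation):
d = (z_α + z_β) / √(n/2)
d = (1.960 + 1.645) / √(185/2)
d = 3.605 / 9.618
d ≈ 0.37

By Cohen's convention (0.2 small / 0.5 medium / 0.8 large): small effect.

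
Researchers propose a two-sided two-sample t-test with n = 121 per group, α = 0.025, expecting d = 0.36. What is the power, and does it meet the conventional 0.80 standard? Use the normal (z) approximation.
Power ≈ 0.71; the study is underpowered (power < 0.80)

Power calculation (two-sample t-test, normal approximation):
z_β = d · √(n/2) - z_{α/2}
z_β = 0.36 · √(121/2) - 2.241
z_β = 0.36 · 7.778 - 2.241
z_β = 0.559

Power = Φ(z_β) = Φ(0.559) ≈ 0.712

Effect size d = 0.36 is small by Cohen's convention (0.2/0.5/0.8).

Threshold: power ≥ 0.80 is conventionally adequate.
Power ≈ 0.71 → the study is underpowered (power < 0.80).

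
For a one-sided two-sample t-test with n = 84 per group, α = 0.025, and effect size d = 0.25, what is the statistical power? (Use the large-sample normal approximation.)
Power ≈ 0.37

Power calculation (two-sample t-test, normal approximation):
z_β = d · √(n/2) - z_α
z_β = 0.25 · √(84/2) - 1.960
z_β = 0.25 · 6.481 - 1.960
z_β = -0.340

Power = Φ(z_β) = Φ(-0.340) ≈ 0.367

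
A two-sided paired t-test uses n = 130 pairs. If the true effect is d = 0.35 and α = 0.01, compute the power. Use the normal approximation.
Power ≈ 0.92

Power calculation (paired t-test, normal approximation):
z_β = d · √n - z_{α/2}
z_β = 0.35 · √130 - 2.576
z_β = 0.35 · 11.402 - 2.576
z_β = 1.415

Power = Φ(z_β) = Φ(1.415) ≈ 0.921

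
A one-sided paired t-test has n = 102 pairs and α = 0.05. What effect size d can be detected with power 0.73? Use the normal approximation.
d ≈ 0.22

Minimum detectable effect (paired t-test, normal approximation):
d = (z_α + z_β) / √n
d = (1.645 + 0.613) / √102
d = 2.258 / 10.100
d ≈ 0.22

By Cohen's convention (0.2 small / 0.5 medium / 0.8 large): small effect.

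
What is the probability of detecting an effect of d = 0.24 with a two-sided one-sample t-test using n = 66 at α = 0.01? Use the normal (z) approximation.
Power ≈ 0.27

Power calculation (one-sample t-test, normal approximation):
z_β = d · √n - z_{α/2}
z_β = 0.24 · √66 - 2.576
z_β = 0.24 · 8.124 - 2.576
z_β = -0.626

Power = Φ(z_β) = Φ(-0.626) ≈ 0.266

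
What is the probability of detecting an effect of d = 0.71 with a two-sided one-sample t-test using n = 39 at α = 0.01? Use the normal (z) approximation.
Power ≈ 0.97

Power calculation (one-sample t-test, normal approximation):
z_β = d · √n - z_{α/2}
z_β = 0.71 · √39 - 2.576
z_β = 0.71 · 6.245 - 2.576
z_β = 1.858

Power = Φ(z_β) = Φ(1.858) ≈ 0.968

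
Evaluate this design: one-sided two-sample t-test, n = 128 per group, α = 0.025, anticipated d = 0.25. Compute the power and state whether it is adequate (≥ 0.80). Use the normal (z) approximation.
Power ≈ 0.52; the study is underpowered (power < 0.80)

Power calculation (two-sample t-test, normal approximation):
z_β = d · √(n/2) - z_α
z_β = 0.25 · √(128/2) - 1.960
z_β = 0.25 · 8.000 - 1.960
z_β = 0.040

Power = Φ(z_β) = Φ(0.040) ≈ 0.516

Effect size d = 0.25 is small by Cohen's convention (0.2/0.5/0.8).

Threshold: power ≥ 0.80 is conventionally adequate.
Power ≈ 0.52 → the study is underpowered (power < 0.80).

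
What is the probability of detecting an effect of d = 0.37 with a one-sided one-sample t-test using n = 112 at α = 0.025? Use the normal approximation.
Power ≈ 0.97

Power calculation (one-sample t-test, normal approximation):
z_β = d · √n - z_α
z_β = 0.37 · √112 - 1.960
z_β = 0.37 · 10.583 - 1.960
z_β = 1.956

Power = Φ(z_β) = Φ(1.956) ≈ 0.975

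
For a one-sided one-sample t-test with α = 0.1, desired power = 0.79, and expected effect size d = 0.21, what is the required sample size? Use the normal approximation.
n = 99

Sample size formula (one-sample t-test, normal approximation):
n = ((z_α + z_β) / d)²

z_α = 1.282 (for α = 0.1, one-sided)
z_β = 0.806 (for power = 0.79)
d = 0.21

n = ((1.282 + 0.806) / 0.21)²
n = (9.943)²
n ≈ 98.86
Round up to the next whole number: n = 99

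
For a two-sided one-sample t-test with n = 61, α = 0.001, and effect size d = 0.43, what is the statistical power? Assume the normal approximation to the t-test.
Power ≈ 0.53

Power calculation (one-sample t-test, normal approximation):
z_β = d · √n - z_{α/2}
z_β = 0.43 · √61 - 3.291
z_β = 0.43 · 7.810 - 3.291
z_β = 0.068

Power = Φ(z_β) = Φ(0.068) ≈ 0.527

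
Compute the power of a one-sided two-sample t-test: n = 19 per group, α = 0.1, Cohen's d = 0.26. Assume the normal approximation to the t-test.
Power ≈ 0.32

Power calculation (two-sample t-test, normal approximation):
z_β = d · √(n/2) - z_α
z_β = 0.26 · √(19/2) - 1.282
z_β = 0.26 · 3.082 - 1.282
z_β = -0.480

Power = Φ(z_β) = Φ(-0.480) ≈ 0.316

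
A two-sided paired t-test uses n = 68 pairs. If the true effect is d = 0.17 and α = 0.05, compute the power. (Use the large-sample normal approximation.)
Power ≈ 0.29

Power calculation (paired t-test, normal approximation):
z_β = d · √n - z_{α/2}
z_β = 0.17 · √68 - 1.960
z_β = 0.17 · 8.246 - 1.960
z_β = -0.558

Power = Φ(z_β) = Φ(-0.558) ≈ 0.288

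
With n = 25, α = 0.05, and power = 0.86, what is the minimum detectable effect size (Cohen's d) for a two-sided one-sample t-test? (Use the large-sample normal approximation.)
d ≈ 0.61

Minimum detectable effect (one-sample t-test, normal approximation):
d = (z_{α/2} + z_β) / √n
d = (1.960 + 1.080) / √25
d = 3.040 / 5.000
d ≈ 0.61

By Cohen's convention (0.2 small / 0.5 medium / 0.8 large): medium effect.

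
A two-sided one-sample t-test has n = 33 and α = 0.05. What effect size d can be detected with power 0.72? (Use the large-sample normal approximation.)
d ≈ 0.44

Minimum detectable effect (one-sample t-test, normal approximation):
d = (z_{α/2} + z_β) / √n
d = (1.960 + 0.583) / √33
d = 2.543 / 5.745
d ≈ 0.44

By Cohen's convention (0.2 small / 0.5 medium / 0.8 large): small effect.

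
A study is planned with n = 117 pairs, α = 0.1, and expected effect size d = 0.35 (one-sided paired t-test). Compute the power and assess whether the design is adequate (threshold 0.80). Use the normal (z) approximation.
Power ≈ 0.99; the study is adequately powered (power ≥ 0.80)

Power calculation (paired t-test, normal approximation):
z_β = d · √n - z_α
z_β = 0.35 · √117 - 1.282
z_β = 0.35 · 10.817 - 1.282
z_β = 2.504

Power = Φ(z_β) = Φ(2.504) ≈ 0.994

Effect size d = 0.35 is small by Cohen's convention (0.2/0.5/0.8).

Threshold: power ≥ 0.80 is conventionally adequate.
Power ≈ 0.99 → the study is adequately powered (power ≥ 0.80).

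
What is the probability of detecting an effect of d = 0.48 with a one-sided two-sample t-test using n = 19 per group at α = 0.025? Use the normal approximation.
Power ≈ 0.32

Power calculation (two-sample t-test, normal approximation):
z_β = d · √(n/2) - z_α
z_β = 0.48 · √(19/2) - 1.960
z_β = 0.48 · 3.082 - 1.960
z_β = -0.481

Power = Φ(z_β) = Φ(-0.481) ≈ 0.315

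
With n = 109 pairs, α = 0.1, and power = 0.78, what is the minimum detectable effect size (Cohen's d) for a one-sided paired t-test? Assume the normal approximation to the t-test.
d ≈ 0.20

Minimum detectable effect (paired t-test, normal approximation):
d = (z_α + z_β) / √n
d = (1.282 + 0.772) / √109
d = 2.054 / 10.440
d ≈ 0.20

By Cohen's convention (0.2 small / 0.5 medium / 0.8 large): small effect.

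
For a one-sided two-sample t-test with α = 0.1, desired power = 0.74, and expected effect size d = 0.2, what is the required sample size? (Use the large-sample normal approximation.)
n = 186 per group

Sample size formula (two-sample t-test, normal approximation):
n = 2 · ((z_α + z_β) / d)²

z_α = 1.282 (for α = 0.1, one-sided)
z_β = 0.643 (for power = 0.74)
d = 0.2

n = 2 · ((1.282 + 0.643) / 0.2)²
n = 2 · (9.625)²
n ≈ 185.28
Round up to the next whole number: n = 186 per group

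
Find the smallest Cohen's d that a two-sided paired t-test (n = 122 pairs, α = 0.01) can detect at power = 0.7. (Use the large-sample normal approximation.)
d ≈ 0.28

Minimum detectable effect (paired t-test, normal approximation):
d = (z_{α/2} + z_β) / √n
d = (2.576 + 0.524) / √122
d = 3.100 / 11.045
d ≈ 0.28

By Cohen's convention (0.2 small / 0.5 medium / 0.8 large): small effect.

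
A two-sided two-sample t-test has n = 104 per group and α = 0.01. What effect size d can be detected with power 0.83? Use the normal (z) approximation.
d ≈ 0.49

Minimum detectable effect (two-sample t-test, normal approximation):
d = (z_{α/2} + z_β) / √(n/2)
d = (2.576 + 0.954) / √(104/2)
d = 3.530 / 7.211
d ≈ 0.49

By Cohen's convention (0.2 small / 0.5 medium / 0.8 large): small effect.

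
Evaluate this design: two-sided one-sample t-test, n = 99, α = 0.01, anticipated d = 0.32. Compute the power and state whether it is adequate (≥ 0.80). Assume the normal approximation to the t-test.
Power ≈ 0.73; the study is underpowered (power < 0.80)

Power calculation (one-sample t-test, normal approximation):
z_β = d · √n - z_{α/2}
z_β = 0.32 · √99 - 2.576
z_β = 0.32 · 9.950 - 2.576
z_β = 0.608

Power = Φ(z_β) = Φ(0.608) ≈ 0.728

Effect size d = 0.32 is small by Cohen's convention (0.2/0.5/0.8).

Threshold: power ≥ 0.80 is conventionally adequate.
Power ≈ 0.73 → the study is underpowered (power < 0.80).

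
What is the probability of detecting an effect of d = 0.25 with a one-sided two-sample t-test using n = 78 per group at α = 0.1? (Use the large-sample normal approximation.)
Power ≈ 0.61

Power calculation (two-sample t-test, normal approximation):
z_β = d · √(n/2) - z_α
z_β = 0.25 · √(78/2) - 1.282
z_β = 0.25 · 6.245 - 1.282
z_β = 0.280

Power = Φ(z_β) = Φ(0.280) ≈ 0.610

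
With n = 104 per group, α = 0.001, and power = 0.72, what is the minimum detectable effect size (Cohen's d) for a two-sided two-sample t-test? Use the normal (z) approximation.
d ≈ 0.54

Minimum detectable effect (two-sample t-test, normal approximation):
d = (z_{α/2} + z_β) / √(n/2)
d = (3.291 + 0.583) / √(104/2)
d = 3.873 / 7.211
d ≈ 0.54

By Cohen's convention (0.2 small / 0.5 medium / 0.8 large): medium effect.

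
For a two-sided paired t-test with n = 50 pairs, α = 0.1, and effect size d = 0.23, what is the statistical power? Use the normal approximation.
Power ≈ 0.49

Power calculation (paired t-test, normal approximation):
z_β = d · √n - z_{α/2}
z_β = 0.23 · √50 - 1.645
z_β = 0.23 · 7.071 - 1.645
z_β = -0.019

Power = Φ(z_β) = Φ(-0.019) ≈ 0.493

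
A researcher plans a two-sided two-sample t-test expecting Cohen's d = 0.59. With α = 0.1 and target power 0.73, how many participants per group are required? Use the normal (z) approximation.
n = 30 per group

Sample size formula (two-sample t-test, normal approximation):
n = 2 · ((z_{α/2} + z_β) / d)²

z_{α/2} = 1.645 (for α = 0.1, two-sided)
z_β = 0.613 (for power = 0.73)
d = 0.59

n = 2 · ((1.645 + 0.613) / 0.59)²
n = 2 · (3.827)²
n ≈ 29.29
Round up to the next whole number: n = 30 per group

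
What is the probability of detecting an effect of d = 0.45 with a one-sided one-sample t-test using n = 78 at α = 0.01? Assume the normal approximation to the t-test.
Power ≈ 0.95

Power calculation (one-sample t-test, normal approximation):
z_β = d · √n - z_α
z_β = 0.45 · √78 - 2.326
z_β = 0.45 · 8.832 - 2.326
z_β = 1.648

Power = Φ(z_β) = Φ(1.648) ≈ 0.950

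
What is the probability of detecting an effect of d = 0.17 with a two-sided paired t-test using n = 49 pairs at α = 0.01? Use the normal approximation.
Power ≈ 0.08

Power calculation (paired t-test, normal approximation):
z_β = d · √n - z_{α/2}
z_β = 0.17 · √49 - 2.576
z_β = 0.17 · 7.000 - 2.576
z_β = -1.386

Power = Φ(z_β) = Φ(-1.386) ≈ 0.083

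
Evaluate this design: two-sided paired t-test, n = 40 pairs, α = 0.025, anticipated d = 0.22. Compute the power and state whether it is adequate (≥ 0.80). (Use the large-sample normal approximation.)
Power ≈ 0.20; the study is underpowered (power < 0.80)

Power calculation (paired t-test, normal approximation):
z_β = d · √n - z_{α/2}
z_β = 0.22 · √40 - 2.241
z_β = 0.22 · 6.325 - 2.241
z_β = -0.850

Power = Φ(z_β) = Φ(-0.850) ≈ 0.198

Effect size d = 0.22 is small by Cohen's convention (0.2/0.5/0.8).

Threshold: power ≥ 0.80 is conventionally adequate.
Power ≈ 0.20 → the study is underpowered (power < 0.80).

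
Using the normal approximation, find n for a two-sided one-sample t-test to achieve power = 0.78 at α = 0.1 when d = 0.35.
n = 48

Sample size formula (one-sample t-test, normal approximation):
n = ((z_{α/2} + z_β) / d)²

z_{α/2} = 1.645 (for α = 0.1, two-sided)
z_β = 0.772 (for power = 0.78)
d = 0.35

n = ((1.645 + 0.772) / 0.35)²
n = (6.906)²
n ≈ 47.69
Round up to the next whole number: n = 48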